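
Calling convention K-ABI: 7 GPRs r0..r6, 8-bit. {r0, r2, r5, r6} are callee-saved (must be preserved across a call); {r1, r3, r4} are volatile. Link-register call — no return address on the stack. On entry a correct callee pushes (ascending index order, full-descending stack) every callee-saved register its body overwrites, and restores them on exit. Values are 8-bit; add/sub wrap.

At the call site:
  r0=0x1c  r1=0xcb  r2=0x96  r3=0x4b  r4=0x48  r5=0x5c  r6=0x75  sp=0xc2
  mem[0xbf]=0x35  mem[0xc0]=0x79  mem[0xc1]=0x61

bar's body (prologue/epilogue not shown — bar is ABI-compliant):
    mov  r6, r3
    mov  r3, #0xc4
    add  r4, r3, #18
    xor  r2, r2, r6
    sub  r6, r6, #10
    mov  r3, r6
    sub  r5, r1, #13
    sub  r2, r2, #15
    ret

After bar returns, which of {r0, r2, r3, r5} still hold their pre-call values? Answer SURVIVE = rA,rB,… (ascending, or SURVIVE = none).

prologue: push r2 -> mem[0xc1]=0x96, sp=0xc1
prologue: push r5 -> mem[0xc0]=0x5c, sp=0xc0
prologue: push r6 -> mem[0xbf]=0x75, sp=0xbf
body[0] mov  r6, r3 -> r6=0x4b
body[1] mov  r3, #0xc4 -> r3=0xc4
body[2] add  r4, r3, #18 -> r4=0xd6
body[3] xor  r2, r2, r6 -> r2=0xdd
body[4] sub  r6, r6, #10 -> r6=0x41
body[5] mov  r3, r6 -> r3=0x41
body[6] sub  r5, r1, #13 -> r5=0xbe
body[7] sub  r2, r2, #15 -> r2=0xce
epilogue: pop r6=0x75, sp=0xc0
epilogue: pop r5=0x5c, sp=0xc1
epilogue: pop r2=0x96, sp=0xc2
r0: callee-saved, written=False
r2: callee-saved, written=True
r3: caller-saved, written=True
r5: callee-saved, written=True

SURVIVE = r0,r2,r5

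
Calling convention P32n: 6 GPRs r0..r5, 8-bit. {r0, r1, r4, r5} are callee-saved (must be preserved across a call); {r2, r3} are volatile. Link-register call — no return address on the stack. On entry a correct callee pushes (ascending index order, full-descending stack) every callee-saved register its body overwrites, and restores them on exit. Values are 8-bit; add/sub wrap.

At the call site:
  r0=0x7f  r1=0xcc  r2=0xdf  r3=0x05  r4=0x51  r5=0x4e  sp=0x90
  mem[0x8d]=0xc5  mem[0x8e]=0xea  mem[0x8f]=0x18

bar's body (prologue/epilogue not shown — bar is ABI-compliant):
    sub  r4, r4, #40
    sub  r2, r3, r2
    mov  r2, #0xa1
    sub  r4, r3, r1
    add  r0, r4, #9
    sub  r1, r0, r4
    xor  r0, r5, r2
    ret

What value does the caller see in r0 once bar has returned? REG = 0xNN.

prologue: push r0 -> mem[0x8f]=0x7f, sp=0x8f
prologue: push r1 -> mem[0x8e]=0xcc, sp=0x8e
prologue: push r4 -> mem[0x8d]=0x51, sp=0x8d
body[0] sub  r4, r4, #40 -> r4=0x29
body[1] sub  r2, r3, r2 -> r2=0x26
body[2] mov  r2, #0xa1 -> r2=0xa1
body[3] sub  r4, r3, r1 -> r4=0x39
body[4] add  r0, r4, #9 -> r0=0x42
body[5] sub  r1, r0, r4 -> r1=0x09
body[6] xor  r0, r5, r2 -> r0=0xef
epilogue: pop r4=0x51, sp=0x8e
epilogue: pop r1=0xcc, sp=0x8f
epilogue: pop r0=0x7f, sp=0x90
r0 is callee-saved -> restored

REG = 0x7f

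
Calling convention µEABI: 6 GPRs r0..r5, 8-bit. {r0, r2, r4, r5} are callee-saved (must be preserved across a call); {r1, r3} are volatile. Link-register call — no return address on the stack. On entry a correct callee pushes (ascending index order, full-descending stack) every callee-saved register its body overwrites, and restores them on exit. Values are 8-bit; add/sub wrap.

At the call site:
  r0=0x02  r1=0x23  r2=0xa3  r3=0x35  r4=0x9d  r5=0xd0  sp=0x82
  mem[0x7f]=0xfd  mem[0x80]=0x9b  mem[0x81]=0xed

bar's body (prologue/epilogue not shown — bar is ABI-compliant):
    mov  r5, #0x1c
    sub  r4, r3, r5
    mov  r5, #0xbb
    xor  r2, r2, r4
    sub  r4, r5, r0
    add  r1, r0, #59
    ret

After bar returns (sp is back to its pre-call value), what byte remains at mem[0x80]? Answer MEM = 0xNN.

prologue: push r2 -> mem[0x81]=0xa3, sp=0x81
prologue: push r4 -> mem[0x80]=0x9d, sp=0x80
prologue: push r5 -> mem[0x7f]=0xd0, sp=0x7f
body[0] mov  r5, #0x1c -> r5=0x1c
body[1] sub  r4, r3, r5 -> r4=0x19
body[2] mov  r5, #0xbb -> r5=0xbb
body[3] xor  r2, r2, r4 -> r2=0xba
body[4] sub  r4, r5, r0 -> r4=0xb9
body[5] add  r1, r0, #59 -> r1=0x3d
epilogue: pop r5=0xd0, sp=0x80
epilogue: pop r4=0x9d, sp=0x81
epilogue: pop r2=0xa3, sp=0x82
prologue pushed ['r2', 'r4', 'r5'] at ['0x81', '0x80', '0x7f']

MEM = 0x9d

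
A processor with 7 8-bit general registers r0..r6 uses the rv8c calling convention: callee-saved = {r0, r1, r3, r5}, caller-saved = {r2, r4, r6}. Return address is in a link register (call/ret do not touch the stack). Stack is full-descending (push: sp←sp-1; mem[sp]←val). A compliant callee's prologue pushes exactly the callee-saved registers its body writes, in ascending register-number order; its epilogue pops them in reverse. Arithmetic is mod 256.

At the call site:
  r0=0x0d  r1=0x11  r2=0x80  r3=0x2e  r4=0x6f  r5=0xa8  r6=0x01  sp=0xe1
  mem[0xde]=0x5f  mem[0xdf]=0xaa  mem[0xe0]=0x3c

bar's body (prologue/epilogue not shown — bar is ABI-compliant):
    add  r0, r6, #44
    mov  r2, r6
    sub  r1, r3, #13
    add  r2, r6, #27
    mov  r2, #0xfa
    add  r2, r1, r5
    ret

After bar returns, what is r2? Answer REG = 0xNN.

REG = 0xc9

prologue: push r0 → mem[0xe0]=0x0d, sp=0xe0
prologue: push r1 → mem[0xdf]=0x11, sp=0xdf
body[0] add  r0, r6, #44 → r0=0x2d
body[1] mov  r2, r6 → r2=0x01
body[2] sub  r1, r3, #13 → r1=0x21
body[3] add  r2, r6, #27 → r2=0x1c
body[4] mov  r2, #0xfa → r2=0xfa
body[5] add  r2, r1, r5 → r2=0xc9
epilogue: pop r1=0x11, sp=0xe0
epilogue: pop r0=0x0d, sp=0xe1
r2 is caller-saved → body value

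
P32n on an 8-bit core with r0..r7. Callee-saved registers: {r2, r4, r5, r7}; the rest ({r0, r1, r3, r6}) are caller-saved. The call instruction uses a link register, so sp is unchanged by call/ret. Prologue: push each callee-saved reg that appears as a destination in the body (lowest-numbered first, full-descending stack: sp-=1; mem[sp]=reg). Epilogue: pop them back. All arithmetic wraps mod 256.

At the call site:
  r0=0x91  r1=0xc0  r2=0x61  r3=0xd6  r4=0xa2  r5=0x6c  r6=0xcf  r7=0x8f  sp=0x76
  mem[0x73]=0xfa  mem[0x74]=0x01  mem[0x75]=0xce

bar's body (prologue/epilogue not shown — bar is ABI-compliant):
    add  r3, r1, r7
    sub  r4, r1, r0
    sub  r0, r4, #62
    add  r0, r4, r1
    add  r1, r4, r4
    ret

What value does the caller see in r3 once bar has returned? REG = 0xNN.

REG = 0x4f

prologue: push r4 -> mem[0x75]=0xa2, sp=0x75
body[0] add  r3, r1, r7 -> r3=0x4f
body[1] sub  r4, r1, r0 -> r4=0x2f
body[2] sub  r0, r4, #62 -> r0=0xf1
body[3] add  r0, r4, r1 -> r0=0xef
body[4] add  r1, r4, r4 -> r1=0x5e
epilogue: pop r4=0xa2, sp=0x76
r3 is caller-saved -> body value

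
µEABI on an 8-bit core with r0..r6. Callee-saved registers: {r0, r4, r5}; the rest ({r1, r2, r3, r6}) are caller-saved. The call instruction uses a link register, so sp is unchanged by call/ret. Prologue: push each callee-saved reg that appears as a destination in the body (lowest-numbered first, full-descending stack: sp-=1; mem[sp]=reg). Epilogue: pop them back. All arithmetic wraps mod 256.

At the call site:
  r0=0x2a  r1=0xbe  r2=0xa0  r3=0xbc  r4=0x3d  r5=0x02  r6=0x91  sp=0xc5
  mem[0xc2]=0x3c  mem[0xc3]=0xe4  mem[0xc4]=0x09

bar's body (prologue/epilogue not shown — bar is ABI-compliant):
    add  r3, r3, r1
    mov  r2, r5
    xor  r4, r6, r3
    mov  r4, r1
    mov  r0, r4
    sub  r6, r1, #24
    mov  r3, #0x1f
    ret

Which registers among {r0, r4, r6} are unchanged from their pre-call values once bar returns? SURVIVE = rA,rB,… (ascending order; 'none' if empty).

prologue: push r0 -> mem[0xc4]=0x2a, sp=0xc4
prologue: push r4 -> mem[0xc3]=0x3d, sp=0xc3
body[0] add  r3, r3, r1 -> r3=0x7a
body[1] mov  r2, r5 -> r2=0x02
body[2] xor  r4, r6, r3 -> r4=0xeb
body[3] mov  r4, r1 -> r4=0xbe
body[4] mov  r0, r4 -> r0=0xbe
body[5] sub  r6, r1, #24 -> r6=0xa6
body[6] mov  r3, #0x1f -> r3=0x1f
epilogue: pop r4=0x3d, sp=0xc4
epilogue: pop r0=0x2a, sp=0xc5
r0: callee-saved, written=True
r4: callee-saved, written=True
r6: caller-saved, written=True

SURVIVE = r0,r4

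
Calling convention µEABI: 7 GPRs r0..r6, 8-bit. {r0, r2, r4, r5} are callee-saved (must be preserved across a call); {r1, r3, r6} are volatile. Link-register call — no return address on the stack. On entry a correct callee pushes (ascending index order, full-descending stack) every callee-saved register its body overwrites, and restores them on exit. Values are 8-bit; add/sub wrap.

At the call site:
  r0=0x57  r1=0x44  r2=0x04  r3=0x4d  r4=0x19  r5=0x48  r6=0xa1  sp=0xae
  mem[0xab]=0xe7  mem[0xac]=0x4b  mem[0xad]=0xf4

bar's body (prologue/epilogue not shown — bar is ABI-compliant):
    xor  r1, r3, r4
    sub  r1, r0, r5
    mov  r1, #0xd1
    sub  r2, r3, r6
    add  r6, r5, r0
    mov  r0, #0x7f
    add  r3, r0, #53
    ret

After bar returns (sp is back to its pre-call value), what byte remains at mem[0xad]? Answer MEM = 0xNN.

prologue: push r0 -> mem[0xad]=0x57, sp=0xad
prologue: push r2 -> mem[0xac]=0x04, sp=0xac
body[0] xor  r1, r3, r4 -> r1=0x54
body[1] sub  r1, r0, r5 -> r1=0x0f
body[2] mov  r1, #0xd1 -> r1=0xd1
body[3] sub  r2, r3, r6 -> r2=0xac
body[4] add  r6, r5, r0 -> r6=0x9f
body[5] mov  r0, #0x7f -> r0=0x7f
body[6] add  r3, r0, #53 -> r3=0xb4
epilogue: pop r2=0x04, sp=0xad
epilogue: pop r0=0x57, sp=0xae
prologue pushed ['r0', 'r2'] at ['0xad', '0xac']

MEM = 0x57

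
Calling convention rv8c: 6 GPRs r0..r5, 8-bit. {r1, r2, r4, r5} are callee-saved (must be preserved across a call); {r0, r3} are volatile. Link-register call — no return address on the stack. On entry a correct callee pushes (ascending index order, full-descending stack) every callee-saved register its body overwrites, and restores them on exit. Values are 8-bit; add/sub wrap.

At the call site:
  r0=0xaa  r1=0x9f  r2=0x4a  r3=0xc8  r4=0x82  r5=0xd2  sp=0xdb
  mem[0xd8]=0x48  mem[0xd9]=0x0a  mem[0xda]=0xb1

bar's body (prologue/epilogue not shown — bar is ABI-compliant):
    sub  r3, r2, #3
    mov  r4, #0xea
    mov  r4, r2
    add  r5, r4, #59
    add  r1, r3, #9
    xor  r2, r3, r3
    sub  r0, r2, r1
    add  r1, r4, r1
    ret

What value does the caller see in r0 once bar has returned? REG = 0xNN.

REG = 0xb0

prologue: push r1 -> mem[0xda]=0x9f, sp=0xda
prologue: push r2 -> mem[0xd9]=0x4a, sp=0xd9
prologue: push r4 -> mem[0xd8]=0x82, sp=0xd8
prologue: push r5 -> mem[0xd7]=0xd2, sp=0xd7
body[0] sub  r3, r2, #3 -> r3=0x47
body[1] mov  r4, #0xea -> r4=0xea
body[2] mov  r4, r2 -> r4=0x4a
body[3] add  r5, r4, #59 -> r5=0x85
body[4] add  r1, r3, #9 -> r1=0x50
body[5] xor  r2, r3, r3 -> r2=0x00
body[6] sub  r0, r2, r1 -> r0=0xb0
body[7] add  r1, r4, r1 -> r1=0x9a
epilogue: pop r5=0xd2, sp=0xd8
epilogue: pop r4=0x82, sp=0xd9
epilogue: pop r2=0x4a, sp=0xda
epilogue: pop r1=0x9f, sp=0xdb
r0 is caller-saved -> body value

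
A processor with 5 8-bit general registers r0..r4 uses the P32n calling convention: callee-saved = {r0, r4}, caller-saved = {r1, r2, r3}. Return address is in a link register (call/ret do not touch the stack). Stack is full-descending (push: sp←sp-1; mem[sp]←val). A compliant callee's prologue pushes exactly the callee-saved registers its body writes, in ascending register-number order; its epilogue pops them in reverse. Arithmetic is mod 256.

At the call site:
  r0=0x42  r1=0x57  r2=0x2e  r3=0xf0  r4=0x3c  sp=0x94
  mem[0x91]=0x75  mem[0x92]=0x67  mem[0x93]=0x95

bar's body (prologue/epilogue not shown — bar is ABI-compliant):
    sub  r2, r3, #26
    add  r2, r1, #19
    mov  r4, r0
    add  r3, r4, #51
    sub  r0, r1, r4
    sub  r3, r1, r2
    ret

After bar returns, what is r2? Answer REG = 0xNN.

prologue: push r0 → mem[0x93]=0x42, sp=0x93
prologue: push r4 → mem[0x92]=0x3c, sp=0x92
body[0] sub  r2, r3, #26 → r2=0xd6
body[1] add  r2, r1, #19 → r2=0x6a
body[2] mov  r4, r0 → r4=0x42
body[3] add  r3, r4, #51 → r3=0x75
body[4] sub  r0, r1, r4 → r0=0x15
body[5] sub  r3, r1, r2 → r3=0xed
epilogue: pop r4=0x3c, sp=0x93
epilogue: pop r0=0x42, sp=0x94
r2 is caller-saved → body value

REG = 0x6a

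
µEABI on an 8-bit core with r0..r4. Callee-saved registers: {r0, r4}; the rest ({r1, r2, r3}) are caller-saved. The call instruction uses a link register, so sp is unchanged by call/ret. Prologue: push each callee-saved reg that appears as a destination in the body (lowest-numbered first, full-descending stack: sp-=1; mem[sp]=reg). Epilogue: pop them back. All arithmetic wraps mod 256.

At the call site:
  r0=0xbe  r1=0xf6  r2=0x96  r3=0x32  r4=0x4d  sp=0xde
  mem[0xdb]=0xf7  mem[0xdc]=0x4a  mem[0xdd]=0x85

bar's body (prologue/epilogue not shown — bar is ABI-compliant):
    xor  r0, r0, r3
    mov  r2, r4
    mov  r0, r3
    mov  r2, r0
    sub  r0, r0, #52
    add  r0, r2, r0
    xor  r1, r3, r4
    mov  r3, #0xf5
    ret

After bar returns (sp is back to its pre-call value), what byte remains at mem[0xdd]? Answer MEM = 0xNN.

prologue: push r0 -> mem[0xdd]=0xbe, sp=0xdd
body[0] xor  r0, r0, r3 -> r0=0x8c
body[1] mov  r2, r4 -> r2=0x4d
body[2] mov  r0, r3 -> r0=0x32
body[3] mov  r2, r0 -> r2=0x32
body[4] sub  r0, r0, #52 -> r0=0xfe
body[5] add  r0, r2, r0 -> r0=0x30
body[6] xor  r1, r3, r4 -> r1=0x7f
body[7] mov  r3, #0xf5 -> r3=0xf5
epilogue: pop r0=0xbe, sp=0xde
prologue pushed ['r0'] at ['0xdd']

MEM = 0xbe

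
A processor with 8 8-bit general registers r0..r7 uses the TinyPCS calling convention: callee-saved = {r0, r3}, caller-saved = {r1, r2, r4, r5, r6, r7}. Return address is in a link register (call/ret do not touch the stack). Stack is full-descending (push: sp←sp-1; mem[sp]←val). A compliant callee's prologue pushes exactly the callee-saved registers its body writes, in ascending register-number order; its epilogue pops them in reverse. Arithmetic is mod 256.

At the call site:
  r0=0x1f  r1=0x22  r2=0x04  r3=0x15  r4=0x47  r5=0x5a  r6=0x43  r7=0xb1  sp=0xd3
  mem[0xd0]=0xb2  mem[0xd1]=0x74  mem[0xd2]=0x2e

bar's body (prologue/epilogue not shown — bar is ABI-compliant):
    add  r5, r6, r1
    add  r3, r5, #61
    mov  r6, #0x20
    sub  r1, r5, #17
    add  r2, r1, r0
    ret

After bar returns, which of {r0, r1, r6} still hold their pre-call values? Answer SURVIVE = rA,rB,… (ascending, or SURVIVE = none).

prologue: push r3 -> mem[0xd2]=0x15, sp=0xd2
body[0] add  r5, r6, r1 -> r5=0x65
body[1] add  r3, r5, #61 -> r3=0xa2
body[2] mov  r6, #0x20 -> r6=0x20
body[3] sub  r1, r5, #17 -> r1=0x54
body[4] add  r2, r1, r0 -> r2=0x73
epilogue: pop r3=0x15, sp=0xd3
r0: callee-saved, written=False
r1: caller-saved, written=True
r6: caller-saved, written=True

SURVIVE = r0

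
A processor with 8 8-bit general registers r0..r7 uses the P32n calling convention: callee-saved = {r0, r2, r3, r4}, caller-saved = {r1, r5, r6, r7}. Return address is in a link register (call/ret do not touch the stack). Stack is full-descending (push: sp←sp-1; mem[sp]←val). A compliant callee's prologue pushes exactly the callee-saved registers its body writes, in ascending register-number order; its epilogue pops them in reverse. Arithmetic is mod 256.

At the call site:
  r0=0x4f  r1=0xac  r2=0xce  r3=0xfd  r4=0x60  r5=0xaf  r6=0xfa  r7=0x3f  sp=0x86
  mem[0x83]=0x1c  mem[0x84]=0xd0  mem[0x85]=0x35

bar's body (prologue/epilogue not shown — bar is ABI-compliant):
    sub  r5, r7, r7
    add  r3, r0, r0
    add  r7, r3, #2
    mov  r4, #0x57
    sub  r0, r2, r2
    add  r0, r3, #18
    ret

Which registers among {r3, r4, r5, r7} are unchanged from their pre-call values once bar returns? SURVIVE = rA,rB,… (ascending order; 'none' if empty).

prologue: push r0 -> mem[0x85]=0x4f, sp=0x85
prologue: push r3 -> mem[0x84]=0xfd, sp=0x84
prologue: push r4 -> mem[0x83]=0x60, sp=0x83
body[0] sub  r5, r7, r7 -> r5=0x00
body[1] add  r3, r0, r0 -> r3=0x9e
body[2] add  r7, r3, #2 -> r7=0xa0
body[3] mov  r4, #0x57 -> r4=0x57
body[4] sub  r0, r2, r2 -> r0=0x00
body[5] add  r0, r3, #18 -> r0=0xb0
epilogue: pop r4=0x60, sp=0x84
epilogue: pop r3=0xfd, sp=0x85
epilogue: pop r0=0x4f, sp=0x86
r3: callee-saved, written=True
r4: callee-saved, written=True
r5: caller-saved, written=True
r7: caller-saved, written=True

SURVIVE = r3,r4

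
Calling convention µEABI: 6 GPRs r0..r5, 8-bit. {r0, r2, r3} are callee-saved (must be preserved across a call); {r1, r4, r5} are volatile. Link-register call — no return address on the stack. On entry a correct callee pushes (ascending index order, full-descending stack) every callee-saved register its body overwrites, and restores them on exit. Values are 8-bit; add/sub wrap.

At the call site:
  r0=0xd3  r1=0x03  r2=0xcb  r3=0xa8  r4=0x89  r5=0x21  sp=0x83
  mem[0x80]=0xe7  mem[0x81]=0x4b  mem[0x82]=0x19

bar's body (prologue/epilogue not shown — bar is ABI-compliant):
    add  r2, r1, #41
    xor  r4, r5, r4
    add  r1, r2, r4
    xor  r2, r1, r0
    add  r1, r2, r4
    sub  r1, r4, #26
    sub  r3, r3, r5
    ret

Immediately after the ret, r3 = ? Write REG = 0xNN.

prologue: push r2 → mem[0x82]=0xcb, sp=0x82
prologue: push r3 → mem[0x81]=0xa8, sp=0x81
body[0] add  r2, r1, #41 → r2=0x2c
body[1] xor  r4, r5, r4 → r4=0xa8
body[2] add  r1, r2, r4 → r1=0xd4
body[3] xor  r2, r1, r0 → r2=0x07
body[4] add  r1, r2, r4 → r1=0xaf
body[5] sub  r1, r4, #26 → r1=0x8e
body[6] sub  r3, r3, r5 → r3=0x87
epilogue: pop r3=0xa8, sp=0x82
epilogue: pop r2=0xcb, sp=0x83
r3 is callee-saved → restored

REG = 0xa8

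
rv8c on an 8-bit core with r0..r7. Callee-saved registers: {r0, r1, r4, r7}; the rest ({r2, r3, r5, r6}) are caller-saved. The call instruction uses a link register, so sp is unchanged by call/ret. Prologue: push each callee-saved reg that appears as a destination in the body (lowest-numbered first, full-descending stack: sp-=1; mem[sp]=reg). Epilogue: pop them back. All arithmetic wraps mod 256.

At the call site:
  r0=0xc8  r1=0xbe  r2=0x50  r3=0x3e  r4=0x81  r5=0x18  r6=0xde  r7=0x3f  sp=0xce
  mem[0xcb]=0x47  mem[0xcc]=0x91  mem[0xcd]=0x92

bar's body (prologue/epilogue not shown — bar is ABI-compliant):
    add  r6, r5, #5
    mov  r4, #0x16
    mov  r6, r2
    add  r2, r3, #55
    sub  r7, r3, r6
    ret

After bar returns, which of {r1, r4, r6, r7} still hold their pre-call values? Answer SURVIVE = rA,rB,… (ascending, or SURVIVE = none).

prologue: push r4 -> mem[0xcd]=0x81, sp=0xcd
prologue: push r7 -> mem[0xcc]=0x3f, sp=0xcc
body[0] add  r6, r5, #5 -> r6=0x1d
body[1] mov  r4, #0x16 -> r4=0x16
body[2] mov  r6, r2 -> r6=0x50
body[3] add  r2, r3, #55 -> r2=0x75
body[4] sub  r7, r3, r6 -> r7=0xee
epilogue: pop r7=0x3f, sp=0xcd
epilogue: pop r4=0x81, sp=0xce
r1: callee-saved, written=False
r4: callee-saved, written=True
r6: caller-saved, written=True
r7: callee-saved, written=True

SURVIVE = r1,r4,r7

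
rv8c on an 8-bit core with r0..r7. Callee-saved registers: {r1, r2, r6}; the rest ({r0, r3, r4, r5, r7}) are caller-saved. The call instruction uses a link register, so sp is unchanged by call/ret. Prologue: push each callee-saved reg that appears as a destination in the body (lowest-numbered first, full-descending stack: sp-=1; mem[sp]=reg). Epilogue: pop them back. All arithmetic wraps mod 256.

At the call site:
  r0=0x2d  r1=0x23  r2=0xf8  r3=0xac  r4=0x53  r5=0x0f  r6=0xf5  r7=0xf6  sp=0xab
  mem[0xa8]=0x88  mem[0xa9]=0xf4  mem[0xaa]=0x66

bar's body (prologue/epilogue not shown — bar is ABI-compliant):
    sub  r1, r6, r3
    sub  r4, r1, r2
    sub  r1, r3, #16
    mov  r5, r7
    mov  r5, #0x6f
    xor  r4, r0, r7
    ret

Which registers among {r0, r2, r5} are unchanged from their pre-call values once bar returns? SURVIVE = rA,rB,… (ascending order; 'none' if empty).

prologue: push r1 -> mem[0xaa]=0x23, sp=0xaa
body[0] sub  r1, r6, r3 -> r1=0x49
body[1] sub  r4, r1, r2 -> r4=0x51
body[2] sub  r1, r3, #16 -> r1=0x9c
body[3] mov  r5, r7 -> r5=0xf6
body[4] mov  r5, #0x6f -> r5=0x6f
body[5] xor  r4, r0, r7 -> r4=0xdb
epilogue: pop r1=0x23, sp=0xab
r0: caller-saved, written=False
r2: callee-saved, written=False
r5: caller-saved, written=True

SURVIVE = r0,r2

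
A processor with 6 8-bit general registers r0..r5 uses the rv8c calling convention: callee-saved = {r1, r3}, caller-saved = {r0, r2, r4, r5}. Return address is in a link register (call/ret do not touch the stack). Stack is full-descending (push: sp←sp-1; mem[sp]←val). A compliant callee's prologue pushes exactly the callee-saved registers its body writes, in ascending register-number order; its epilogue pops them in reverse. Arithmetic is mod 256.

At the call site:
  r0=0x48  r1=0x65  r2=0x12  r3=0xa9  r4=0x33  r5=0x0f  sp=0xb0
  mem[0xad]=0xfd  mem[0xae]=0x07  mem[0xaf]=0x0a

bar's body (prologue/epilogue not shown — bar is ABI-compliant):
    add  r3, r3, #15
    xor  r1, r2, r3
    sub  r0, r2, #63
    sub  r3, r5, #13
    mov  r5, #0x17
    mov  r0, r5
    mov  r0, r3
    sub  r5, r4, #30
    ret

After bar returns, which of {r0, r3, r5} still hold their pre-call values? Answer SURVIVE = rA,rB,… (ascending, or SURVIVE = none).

SURVIVE = r3

prologue: push r1 -> mem[0xaf]=0x65, sp=0xaf
prologue: push r3 -> mem[0xae]=0xa9, sp=0xae
body[0] add  r3, r3, #15 -> r3=0xb8
body[1] xor  r1, r2, r3 -> r1=0xaa
body[2] sub  r0, r2, #63 -> r0=0xd3
body[3] sub  r3, r5, #13 -> r3=0x02
body[4] mov  r5, #0x17 -> r5=0x17
body[5] mov  r0, r5 -> r0=0x17
body[6] mov  r0, r3 -> r0=0x02
body[7] sub  r5, r4, #30 -> r5=0x15
epilogue: pop r3=0xa9, sp=0xaf
epilogue: pop r1=0x65, sp=0xb0
r0: caller-saved, written=True
r3: callee-saved, written=True
r5: caller-saved, written=True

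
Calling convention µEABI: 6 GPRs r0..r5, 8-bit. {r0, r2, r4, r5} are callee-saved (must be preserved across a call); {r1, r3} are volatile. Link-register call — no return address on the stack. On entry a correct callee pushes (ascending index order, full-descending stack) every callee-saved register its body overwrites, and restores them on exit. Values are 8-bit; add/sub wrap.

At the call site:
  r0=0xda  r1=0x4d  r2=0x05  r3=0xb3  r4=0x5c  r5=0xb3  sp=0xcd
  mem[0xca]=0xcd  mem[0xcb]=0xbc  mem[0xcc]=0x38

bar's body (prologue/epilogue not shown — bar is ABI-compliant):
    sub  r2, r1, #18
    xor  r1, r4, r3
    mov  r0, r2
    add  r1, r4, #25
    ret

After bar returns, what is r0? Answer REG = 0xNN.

prologue: push r0 -> mem[0xcc]=0xda, sp=0xcc
prologue: push r2 -> mem[0xcb]=0x05, sp=0xcb
body[0] sub  r2, r1, #18 -> r2=0x3b
body[1] xor  r1, r4, r3 -> r1=0xef
body[2] mov  r0, r2 -> r0=0x3b
body[3] add  r1, r4, #25 -> r1=0x75
epilogue: pop r2=0x05, sp=0xcc
epilogue: pop r0=0xda, sp=0xcd
r0 is callee-saved -> restored

REG = 0xda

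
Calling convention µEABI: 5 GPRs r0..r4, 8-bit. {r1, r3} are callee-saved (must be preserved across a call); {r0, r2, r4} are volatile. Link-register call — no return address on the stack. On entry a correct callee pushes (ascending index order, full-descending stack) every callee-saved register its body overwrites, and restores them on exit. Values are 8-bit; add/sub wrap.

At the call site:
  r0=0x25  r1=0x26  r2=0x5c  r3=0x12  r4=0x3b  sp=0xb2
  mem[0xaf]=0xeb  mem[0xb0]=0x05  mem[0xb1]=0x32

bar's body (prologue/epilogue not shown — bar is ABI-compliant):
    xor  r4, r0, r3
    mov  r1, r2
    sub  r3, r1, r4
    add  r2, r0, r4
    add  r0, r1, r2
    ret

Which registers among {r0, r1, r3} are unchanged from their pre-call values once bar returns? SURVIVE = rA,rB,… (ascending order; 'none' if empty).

prologue: push r1 -> mem[0xb1]=0x26, sp=0xb1
prologue: push r3 -> mem[0xb0]=0x12, sp=0xb0
body[0] xor  r4, r0, r3 -> r4=0x37
body[1] mov  r1, r2 -> r1=0x5c
body[2] sub  r3, r1, r4 -> r3=0x25
body[3] add  r2, r0, r4 -> r2=0x5c
body[4] add  r0, r1, r2 -> r0=0xb8
epilogue: pop r3=0x12, sp=0xb1
epilogue: pop r1=0x26, sp=0xb2
r0: caller-saved, written=True
r1: callee-saved, written=True
r3: callee-saved, written=True

SURVIVE = r1,r3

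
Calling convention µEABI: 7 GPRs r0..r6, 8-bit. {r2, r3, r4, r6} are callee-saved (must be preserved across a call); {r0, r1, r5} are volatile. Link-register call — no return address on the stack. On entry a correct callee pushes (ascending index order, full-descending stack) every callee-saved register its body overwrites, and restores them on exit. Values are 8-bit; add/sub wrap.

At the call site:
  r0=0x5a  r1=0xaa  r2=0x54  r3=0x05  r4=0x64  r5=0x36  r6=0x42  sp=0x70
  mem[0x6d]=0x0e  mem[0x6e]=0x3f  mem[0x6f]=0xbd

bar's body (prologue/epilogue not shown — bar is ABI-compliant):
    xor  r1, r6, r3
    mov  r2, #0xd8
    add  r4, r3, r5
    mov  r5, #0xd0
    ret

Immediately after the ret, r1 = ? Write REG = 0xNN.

REG = 0x47

prologue: push r2 → mem[0x6f]=0x54, sp=0x6f
prologue: push r4 → mem[0x6e]=0x64, sp=0x6e
body[0] xor  r1, r6, r3 → r1=0x47
body[1] mov  r2, #0xd8 → r2=0xd8
body[2] add  r4, r3, r5 → r4=0x3b
body[3] mov  r5, #0xd0 → r5=0xd0
epilogue: pop r4=0x64, sp=0x6f
epilogue: pop r2=0x54, sp=0x70
r1 is caller-saved → body value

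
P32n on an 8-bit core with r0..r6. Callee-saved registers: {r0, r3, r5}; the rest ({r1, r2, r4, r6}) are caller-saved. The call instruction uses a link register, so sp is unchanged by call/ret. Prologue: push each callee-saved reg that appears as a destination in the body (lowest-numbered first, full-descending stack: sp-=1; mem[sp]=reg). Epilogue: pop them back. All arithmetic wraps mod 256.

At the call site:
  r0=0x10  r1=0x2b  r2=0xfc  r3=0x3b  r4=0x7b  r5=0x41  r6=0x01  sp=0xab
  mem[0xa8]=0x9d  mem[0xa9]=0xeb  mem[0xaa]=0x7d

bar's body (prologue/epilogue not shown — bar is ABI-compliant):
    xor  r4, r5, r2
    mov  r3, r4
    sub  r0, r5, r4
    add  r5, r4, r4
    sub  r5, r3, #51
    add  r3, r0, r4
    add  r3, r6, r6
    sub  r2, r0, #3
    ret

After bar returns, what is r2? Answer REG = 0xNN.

REG = 0x81

prologue: push r0 -> mem[0xaa]=0x10, sp=0xaa
prologue: push r3 -> mem[0xa9]=0x3b, sp=0xa9
prologue: push r5 -> mem[0xa8]=0x41, sp=0xa8
body[0] xor  r4, r5, r2 -> r4=0xbd
body[1] mov  r3, r4 -> r3=0xbd
body[2] sub  r0, r5, r4 -> r0=0x84
body[3] add  r5, r4, r4 -> r5=0x7a
body[4] sub  r5, r3, #51 -> r5=0x8a
body[5] add  r3, r0, r4 -> r3=0x41
body[6] add  r3, r6, r6 -> r3=0x02
body[7] sub  r2, r0, #3 -> r2=0x81
epilogue: pop r5=0x41, sp=0xa9
epilogue: pop r3=0x3b, sp=0xaa
epilogue: pop r0=0x10, sp=0xab
r2 is caller-saved -> body value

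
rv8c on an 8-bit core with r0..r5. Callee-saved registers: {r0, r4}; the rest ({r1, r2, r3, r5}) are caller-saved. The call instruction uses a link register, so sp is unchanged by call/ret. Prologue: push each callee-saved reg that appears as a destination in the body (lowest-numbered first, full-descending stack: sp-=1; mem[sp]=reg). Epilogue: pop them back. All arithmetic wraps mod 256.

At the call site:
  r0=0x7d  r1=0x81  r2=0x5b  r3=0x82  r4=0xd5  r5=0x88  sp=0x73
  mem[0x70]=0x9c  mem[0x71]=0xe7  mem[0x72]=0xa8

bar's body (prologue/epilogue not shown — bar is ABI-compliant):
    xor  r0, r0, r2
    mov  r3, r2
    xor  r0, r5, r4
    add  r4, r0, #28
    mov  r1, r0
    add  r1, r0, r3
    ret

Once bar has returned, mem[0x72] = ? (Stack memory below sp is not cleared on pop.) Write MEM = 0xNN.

prologue: push r0 → mem[0x72]=0x7d, sp=0x72
prologue: push r4 → mem[0x71]=0xd5, sp=0x71
body[0] xor  r0, r0, r2 → r0=0x26
body[1] mov  r3, r2 → r3=0x5b
body[2] xor  r0, r5, r4 → r0=0x5d
body[3] add  r4, r0, #28 → r4=0x79
body[4] mov  r1, r0 → r1=0x5d
body[5] add  r1, r0, r3 → r1=0xb8
epilogue: pop r4=0xd5, sp=0x72
epilogue: pop r0=0x7d, sp=0x73
prologue pushed ['r0', 'r4'] at ['0x72', '0x71']

MEM = 0x7d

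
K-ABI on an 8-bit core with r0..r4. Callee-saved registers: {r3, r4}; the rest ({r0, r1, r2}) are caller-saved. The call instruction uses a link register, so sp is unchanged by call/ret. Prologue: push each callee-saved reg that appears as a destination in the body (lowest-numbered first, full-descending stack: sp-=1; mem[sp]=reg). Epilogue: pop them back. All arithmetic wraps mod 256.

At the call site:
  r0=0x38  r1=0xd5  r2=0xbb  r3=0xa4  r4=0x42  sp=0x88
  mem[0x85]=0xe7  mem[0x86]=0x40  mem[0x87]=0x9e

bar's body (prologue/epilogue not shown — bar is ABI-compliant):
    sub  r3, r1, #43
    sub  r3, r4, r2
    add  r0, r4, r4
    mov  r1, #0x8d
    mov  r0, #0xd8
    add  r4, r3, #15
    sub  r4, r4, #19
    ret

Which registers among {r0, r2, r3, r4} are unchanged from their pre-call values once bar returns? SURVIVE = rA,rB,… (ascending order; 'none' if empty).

SURVIVE = r2,r3,r4

prologue: push r3 -> mem[0x87]=0xa4, sp=0x87
prologue: push r4 -> mem[0x86]=0x42, sp=0x86
body[0] sub  r3, r1, #43 -> r3=0xaa
body[1] sub  r3, r4, r2 -> r3=0x87
body[2] add  r0, r4, r4 -> r0=0x84
body[3] mov  r1, #0x8d -> r1=0x8d
body[4] mov  r0, #0xd8 -> r0=0xd8
body[5] add  r4, r3, #15 -> r4=0x96
body[6] sub  r4, r4, #19 -> r4=0x83
epilogue: pop r4=0x42, sp=0x87
epilogue: pop r3=0xa4, sp=0x88
r0: caller-saved, written=True
r2: caller-saved, written=False
r3: callee-saved, written=True
r4: callee-saved, written=True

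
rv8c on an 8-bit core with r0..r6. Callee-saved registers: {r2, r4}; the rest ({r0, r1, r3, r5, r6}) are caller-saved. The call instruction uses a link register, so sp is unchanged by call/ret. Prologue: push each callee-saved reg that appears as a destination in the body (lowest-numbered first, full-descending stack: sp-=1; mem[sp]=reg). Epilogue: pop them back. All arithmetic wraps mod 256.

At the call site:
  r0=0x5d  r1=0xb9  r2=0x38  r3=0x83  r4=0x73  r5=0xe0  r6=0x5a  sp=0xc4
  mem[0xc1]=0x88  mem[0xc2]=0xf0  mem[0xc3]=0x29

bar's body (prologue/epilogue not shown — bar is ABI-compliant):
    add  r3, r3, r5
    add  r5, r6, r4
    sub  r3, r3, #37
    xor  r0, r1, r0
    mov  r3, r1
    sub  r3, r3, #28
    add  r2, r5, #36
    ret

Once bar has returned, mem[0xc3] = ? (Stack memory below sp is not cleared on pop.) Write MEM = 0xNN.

MEM = 0x38

prologue: push r2 → mem[0xc3]=0x38, sp=0xc3
body[0] add  r3, r3, r5 → r3=0x63
body[1] add  r5, r6, r4 → r5=0xcd
body[2] sub  r3, r3, #37 → r3=0x3e
body[3] xor  r0, r1, r0 → r0=0xe4
body[4] mov  r3, r1 → r3=0xb9
body[5] sub  r3, r3, #28 → r3=0x9d
body[6] add  r2, r5, #36 → r2=0xf1
epilogue: pop r2=0x38, sp=0xc4
prologue pushed ['r2'] at ['0xc3']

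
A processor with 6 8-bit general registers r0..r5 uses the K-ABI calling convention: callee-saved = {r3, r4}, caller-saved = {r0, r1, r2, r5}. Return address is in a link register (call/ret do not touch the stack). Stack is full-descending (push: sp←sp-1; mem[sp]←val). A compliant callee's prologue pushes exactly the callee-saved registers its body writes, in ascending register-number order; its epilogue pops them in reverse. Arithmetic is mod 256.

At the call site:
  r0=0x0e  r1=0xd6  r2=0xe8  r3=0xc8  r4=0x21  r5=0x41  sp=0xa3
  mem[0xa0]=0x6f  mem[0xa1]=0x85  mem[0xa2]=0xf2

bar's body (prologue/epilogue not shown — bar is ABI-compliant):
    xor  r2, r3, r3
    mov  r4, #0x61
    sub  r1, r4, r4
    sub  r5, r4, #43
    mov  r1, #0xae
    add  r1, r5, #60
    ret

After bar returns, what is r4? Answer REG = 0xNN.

prologue: push r4 -> mem[0xa2]=0x21, sp=0xa2
body[0] xor  r2, r3, r3 -> r2=0x00
body[1] mov  r4, #0x61 -> r4=0x61
body[2] sub  r1, r4, r4 -> r1=0x00
body[3] sub  r5, r4, #43 -> r5=0x36
body[4] mov  r1, #0xae -> r1=0xae
body[5] add  r1, r5, #60 -> r1=0x72
epilogue: pop r4=0x21, sp=0xa3
r4 is callee-saved -> restored

REG = 0x21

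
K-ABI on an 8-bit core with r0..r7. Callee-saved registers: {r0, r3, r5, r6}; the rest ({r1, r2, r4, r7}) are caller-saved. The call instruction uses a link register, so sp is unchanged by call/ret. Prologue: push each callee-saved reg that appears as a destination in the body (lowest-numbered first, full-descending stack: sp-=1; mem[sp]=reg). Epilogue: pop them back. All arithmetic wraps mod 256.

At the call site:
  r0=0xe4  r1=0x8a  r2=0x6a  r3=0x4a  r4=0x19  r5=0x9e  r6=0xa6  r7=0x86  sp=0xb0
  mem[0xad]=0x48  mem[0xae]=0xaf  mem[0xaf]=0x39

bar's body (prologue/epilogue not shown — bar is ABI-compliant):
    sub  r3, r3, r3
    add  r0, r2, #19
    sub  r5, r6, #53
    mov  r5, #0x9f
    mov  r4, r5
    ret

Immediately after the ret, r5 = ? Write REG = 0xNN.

prologue: push r0 -> mem[0xaf]=0xe4, sp=0xaf
prologue: push r3 -> mem[0xae]=0x4a, sp=0xae
prologue: push r5 -> mem[0xad]=0x9e, sp=0xad
body[0] sub  r3, r3, r3 -> r3=0x00
body[1] add  r0, r2, #19 -> r0=0x7d
body[2] sub  r5, r6, #53 -> r5=0x71
body[3] mov  r5, #0x9f -> r5=0x9f
body[4] mov  r4, r5 -> r4=0x9f
epilogue: pop r5=0x9e, sp=0xae
epilogue: pop r3=0x4a, sp=0xaf
epilogue: pop r0=0xe4, sp=0xb0
r5 is callee-saved -> restored

REG = 0x9e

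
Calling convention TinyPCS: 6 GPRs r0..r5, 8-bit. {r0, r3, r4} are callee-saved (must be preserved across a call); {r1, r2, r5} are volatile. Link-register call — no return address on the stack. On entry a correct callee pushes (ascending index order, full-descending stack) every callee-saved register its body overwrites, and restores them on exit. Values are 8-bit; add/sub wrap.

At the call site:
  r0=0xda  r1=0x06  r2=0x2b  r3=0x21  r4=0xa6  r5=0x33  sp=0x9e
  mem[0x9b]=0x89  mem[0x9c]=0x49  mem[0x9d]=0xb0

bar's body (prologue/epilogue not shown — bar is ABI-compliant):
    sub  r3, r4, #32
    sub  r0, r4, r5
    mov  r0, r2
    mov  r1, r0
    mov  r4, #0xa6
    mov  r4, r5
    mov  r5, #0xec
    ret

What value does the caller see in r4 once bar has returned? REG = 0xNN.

prologue: push r0 -> mem[0x9d]=0xda, sp=0x9d
prologue: push r3 -> mem[0x9c]=0x21, sp=0x9c
prologue: push r4 -> mem[0x9b]=0xa6, sp=0x9b
body[0] sub  r3, r4, #32 -> r3=0x86
body[1] sub  r0, r4, r5 -> r0=0x73
body[2] mov  r0, r2 -> r0=0x2b
body[3] mov  r1, r0 -> r1=0x2b
body[4] mov  r4, #0xa6 -> r4=0xa6
body[5] mov  r4, r5 -> r4=0x33
body[6] mov  r5, #0xec -> r5=0xec
epilogue: pop r4=0xa6, sp=0x9c
epilogue: pop r3=0x21, sp=0x9d
epilogue: pop r0=0xda, sp=0x9e
r4 is callee-saved -> restored

REG = 0xa6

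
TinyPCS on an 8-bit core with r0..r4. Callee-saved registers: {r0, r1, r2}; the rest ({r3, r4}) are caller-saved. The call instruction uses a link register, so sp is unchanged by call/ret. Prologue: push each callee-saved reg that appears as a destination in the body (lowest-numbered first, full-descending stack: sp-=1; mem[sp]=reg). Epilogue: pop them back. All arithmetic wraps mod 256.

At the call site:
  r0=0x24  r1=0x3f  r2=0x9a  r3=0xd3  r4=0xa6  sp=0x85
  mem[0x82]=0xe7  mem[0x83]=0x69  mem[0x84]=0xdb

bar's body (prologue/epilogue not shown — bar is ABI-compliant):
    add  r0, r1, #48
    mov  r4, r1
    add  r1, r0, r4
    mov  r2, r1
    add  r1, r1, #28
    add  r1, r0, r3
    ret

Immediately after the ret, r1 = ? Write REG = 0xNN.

prologue: push r0 → mem[0x84]=0x24, sp=0x84
prologue: push r1 → mem[0x83]=0x3f, sp=0x83
prologue: push r2 → mem[0x82]=0x9a, sp=0x82
body[0] add  r0, r1, #48 → r0=0x6f
body[1] mov  r4, r1 → r4=0x3f
body[2] add  r1, r0, r4 → r1=0xae
body[3] mov  r2, r1 → r2=0xae
body[4] add  r1, r1, #28 → r1=0xca
body[5] add  r1, r0, r3 → r1=0x42
epilogue: pop r2=0x9a, sp=0x83
epilogue: pop r1=0x3f, sp=0x84
epilogue: pop r0=0x24, sp=0x85
r1 is callee-saved → restored

REG = 0x3f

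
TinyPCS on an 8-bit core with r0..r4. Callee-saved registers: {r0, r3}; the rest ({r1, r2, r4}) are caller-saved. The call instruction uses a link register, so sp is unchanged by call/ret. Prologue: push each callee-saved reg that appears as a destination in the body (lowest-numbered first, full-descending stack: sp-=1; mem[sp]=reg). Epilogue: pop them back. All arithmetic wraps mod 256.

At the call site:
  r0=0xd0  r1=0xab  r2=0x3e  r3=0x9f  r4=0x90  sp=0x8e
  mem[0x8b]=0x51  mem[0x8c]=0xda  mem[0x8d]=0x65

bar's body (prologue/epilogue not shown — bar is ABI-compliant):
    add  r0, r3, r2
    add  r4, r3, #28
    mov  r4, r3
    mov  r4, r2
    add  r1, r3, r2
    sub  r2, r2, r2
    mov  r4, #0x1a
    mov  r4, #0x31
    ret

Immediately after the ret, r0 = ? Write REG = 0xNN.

REG = 0xd0

prologue: push r0 -> mem[0x8d]=0xd0, sp=0x8d
body[0] add  r0, r3, r2 -> r0=0xdd
body[1] add  r4, r3, #28 -> r4=0xbb
body[2] mov  r4, r3 -> r4=0x9f
body[3] mov  r4, r2 -> r4=0x3e
body[4] add  r1, r3, r2 -> r1=0xdd
body[5] sub  r2, r2, r2 -> r2=0x00
body[6] mov  r4, #0x1a -> r4=0x1a
body[7] mov  r4, #0x31 -> r4=0x31
epilogue: pop r0=0xd0, sp=0x8e
r0 is callee-saved -> restored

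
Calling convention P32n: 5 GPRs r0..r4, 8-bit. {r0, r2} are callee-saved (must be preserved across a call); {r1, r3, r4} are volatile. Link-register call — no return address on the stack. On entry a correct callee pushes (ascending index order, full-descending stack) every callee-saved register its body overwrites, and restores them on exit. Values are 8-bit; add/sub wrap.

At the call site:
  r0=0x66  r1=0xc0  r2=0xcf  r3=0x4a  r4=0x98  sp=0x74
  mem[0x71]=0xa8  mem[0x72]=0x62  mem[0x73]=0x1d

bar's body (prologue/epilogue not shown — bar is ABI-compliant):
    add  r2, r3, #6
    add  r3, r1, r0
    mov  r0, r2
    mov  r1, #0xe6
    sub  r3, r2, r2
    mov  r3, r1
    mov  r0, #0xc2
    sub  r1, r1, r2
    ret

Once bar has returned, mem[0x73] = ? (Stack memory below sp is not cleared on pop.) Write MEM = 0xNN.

MEM = 0x66

prologue: push r0 -> mem[0x73]=0x66, sp=0x73
prologue: push r2 -> mem[0x72]=0xcf, sp=0x72
body[0] add  r2, r3, #6 -> r2=0x50
body[1] add  r3, r1, r0 -> r3=0x26
body[2] mov  r0, r2 -> r0=0x50
body[3] mov  r1, #0xe6 -> r1=0xe6
body[4] sub  r3, r2, r2 -> r3=0x00
body[5] mov  r3, r1 -> r3=0xe6
body[6] mov  r0, #0xc2 -> r0=0xc2
body[7] sub  r1, r1, r2 -> r1=0x96
epilogue: pop r2=0xcf, sp=0x73
epilogue: pop r0=0x66, sp=0x74
prologue pushed ['r0', 'r2'] at ['0x73', '0x72']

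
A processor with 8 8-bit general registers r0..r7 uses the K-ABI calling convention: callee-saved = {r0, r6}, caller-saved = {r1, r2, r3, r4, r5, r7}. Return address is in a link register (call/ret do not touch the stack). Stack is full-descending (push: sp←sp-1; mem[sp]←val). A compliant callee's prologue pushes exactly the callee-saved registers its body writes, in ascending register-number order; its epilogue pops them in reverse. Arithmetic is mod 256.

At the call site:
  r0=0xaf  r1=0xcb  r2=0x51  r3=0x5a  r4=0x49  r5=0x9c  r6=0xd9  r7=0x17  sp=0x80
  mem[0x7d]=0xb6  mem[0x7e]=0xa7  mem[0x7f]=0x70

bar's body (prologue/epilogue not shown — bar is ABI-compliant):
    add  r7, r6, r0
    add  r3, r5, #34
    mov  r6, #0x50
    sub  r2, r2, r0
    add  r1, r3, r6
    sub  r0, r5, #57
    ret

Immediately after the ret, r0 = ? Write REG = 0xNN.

prologue: push r0 -> mem[0x7f]=0xaf, sp=0x7f
prologue: push r6 -> mem[0x7e]=0xd9, sp=0x7e
body[0] add  r7, r6, r0 -> r7=0x88
body[1] add  r3, r5, #34 -> r3=0xbe
body[2] mov  r6, #0x50 -> r6=0x50
body[3] sub  r2, r2, r0 -> r2=0xa2
body[4] add  r1, r3, r6 -> r1=0x0e
body[5] sub  r0, r5, #57 -> r0=0x63
epilogue: pop r6=0xd9, sp=0x7f
epilogue: pop r0=0xaf, sp=0x80
r0 is callee-saved -> restored

REG = 0xaf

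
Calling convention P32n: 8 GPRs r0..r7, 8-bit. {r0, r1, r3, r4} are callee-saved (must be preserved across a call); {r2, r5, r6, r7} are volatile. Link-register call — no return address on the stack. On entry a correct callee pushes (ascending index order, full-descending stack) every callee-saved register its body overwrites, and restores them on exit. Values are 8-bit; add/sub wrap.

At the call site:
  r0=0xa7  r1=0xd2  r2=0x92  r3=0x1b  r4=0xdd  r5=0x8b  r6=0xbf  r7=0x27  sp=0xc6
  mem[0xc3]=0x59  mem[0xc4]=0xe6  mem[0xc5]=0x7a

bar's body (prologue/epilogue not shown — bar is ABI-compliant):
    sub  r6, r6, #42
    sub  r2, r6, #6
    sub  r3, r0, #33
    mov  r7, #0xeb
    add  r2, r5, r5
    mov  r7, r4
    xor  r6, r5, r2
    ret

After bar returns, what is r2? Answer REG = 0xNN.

REG = 0x16

prologue: push r3 → mem[0xc5]=0x1b, sp=0xc5
body[0] sub  r6, r6, #42 → r6=0x95
body[1] sub  r2, r6, #6 → r2=0x8f
body[2] sub  r3, r0, #33 → r3=0x86
body[3] mov  r7, #0xeb → r7=0xeb
body[4] add  r2, r5, r5 → r2=0x16
body[5] mov  r7, r4 → r7=0xdd
body[6] xor  r6, r5, r2 → r6=0x9d
epilogue: pop r3=0x1b, sp=0xc6
r2 is caller-saved → body value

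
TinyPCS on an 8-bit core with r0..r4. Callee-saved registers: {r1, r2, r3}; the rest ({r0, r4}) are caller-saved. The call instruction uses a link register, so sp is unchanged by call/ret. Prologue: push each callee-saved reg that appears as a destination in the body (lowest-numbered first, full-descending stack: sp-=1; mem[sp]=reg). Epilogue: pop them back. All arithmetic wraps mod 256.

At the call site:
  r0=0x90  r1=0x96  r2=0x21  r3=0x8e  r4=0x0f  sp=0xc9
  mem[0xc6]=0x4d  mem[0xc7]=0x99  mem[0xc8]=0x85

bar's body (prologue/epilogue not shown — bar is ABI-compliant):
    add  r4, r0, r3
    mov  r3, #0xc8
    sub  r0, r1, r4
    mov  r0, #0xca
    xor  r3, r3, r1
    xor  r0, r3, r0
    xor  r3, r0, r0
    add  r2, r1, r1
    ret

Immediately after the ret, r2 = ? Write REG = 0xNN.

prologue: push r2 -> mem[0xc8]=0x21, sp=0xc8
prologue: push r3 -> mem[0xc7]=0x8e, sp=0xc7
body[0] add  r4, r0, r3 -> r4=0x1e
body[1] mov  r3, #0xc8 -> r3=0xc8
body[2] sub  r0, r1, r4 -> r0=0x78
body[3] mov  r0, #0xca -> r0=0xca
body[4] xor  r3, r3, r1 -> r3=0x5e
body[5] xor  r0, r3, r0 -> r0=0x94
body[6] xor  r3, r0, r0 -> r3=0x00
body[7] add  r2, r1, r1 -> r2=0x2c
epilogue: pop r3=0x8e, sp=0xc8
epilogue: pop r2=0x21, sp=0xc9
r2 is callee-saved -> restored

REG = 0x21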